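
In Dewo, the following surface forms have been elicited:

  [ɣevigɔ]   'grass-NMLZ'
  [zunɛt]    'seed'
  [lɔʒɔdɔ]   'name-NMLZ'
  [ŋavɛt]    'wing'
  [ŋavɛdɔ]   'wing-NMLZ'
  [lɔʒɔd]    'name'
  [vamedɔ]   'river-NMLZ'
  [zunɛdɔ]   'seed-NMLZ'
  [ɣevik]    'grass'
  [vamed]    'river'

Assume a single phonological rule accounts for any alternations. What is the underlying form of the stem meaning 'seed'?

'seed' shows [t] ~ [d] at the end of the stem ([zunɛt] vs [zunɛdɔ]).
If /d/ were underlying and a rule turned it into [t] in isolation, 'name' would also alternate; but it has [d] in both [lɔʒɔd] and [lɔʒɔdɔ].
So /t/ is underlying, and a rule of intervocalic voicing — voiceless stops become voiced between vowels — gives [d].

/zunɛt/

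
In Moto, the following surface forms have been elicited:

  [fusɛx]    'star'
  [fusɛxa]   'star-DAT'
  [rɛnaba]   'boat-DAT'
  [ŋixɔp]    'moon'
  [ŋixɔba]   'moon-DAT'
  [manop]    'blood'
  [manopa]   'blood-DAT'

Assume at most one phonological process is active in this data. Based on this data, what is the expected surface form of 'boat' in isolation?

The root 'moon' surfaces as [ŋixɔp] and [ŋixɔba], with a stem-final [p] ~ [b] alternation.
But 'blood' keeps [p] in both environments ([manop], [manopa]), so there is no rule changing /p/ to [b] before the DAT suffix.
So /b/ is underlying, and a rule of word-final obstruent devoicing — voiced obstruents become voiceless word-finally — gives [p].
From [rɛnaba] the stem 'boat' is /rɛnab/; word-finally this yields [rɛnap].

[rɛnap]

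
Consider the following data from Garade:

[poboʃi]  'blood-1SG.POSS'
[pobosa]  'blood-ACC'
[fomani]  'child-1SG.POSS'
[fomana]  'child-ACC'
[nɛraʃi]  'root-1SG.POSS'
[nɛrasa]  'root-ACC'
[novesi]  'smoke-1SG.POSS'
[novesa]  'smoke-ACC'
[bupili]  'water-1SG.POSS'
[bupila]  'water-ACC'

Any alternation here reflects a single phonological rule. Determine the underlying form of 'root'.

/nɛraʃ/

The stem for 'root' ends in [ʃ] in [nɛraʃi] but [s] in [nɛrasa].
If /s/ were underlying and a rule turned it into [ʃ] before the 1SG.POSS suffix, 'smoke' would also alternate; but it has [s] in both [novesi] and [novesa].
So /ʃ/ is underlying, and a rule of depalatalization — palato-alveolar /ʃ/ becomes [s] when no front vowel follows — gives [s].
Hence 'root' is /nɛraʃ/ underlyingly.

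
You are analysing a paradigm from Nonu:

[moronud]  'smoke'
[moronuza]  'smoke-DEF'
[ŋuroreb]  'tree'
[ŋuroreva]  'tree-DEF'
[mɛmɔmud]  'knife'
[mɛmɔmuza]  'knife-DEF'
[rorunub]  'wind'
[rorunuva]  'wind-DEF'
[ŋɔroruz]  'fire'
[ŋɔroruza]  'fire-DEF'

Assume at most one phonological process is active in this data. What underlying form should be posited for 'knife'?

/mɛmɔmud/

'knife' shows [d] ~ [z] at the end of the stem ([mɛmɔmud] vs [mɛmɔmuza]).
If /z/ were underlying and a rule turned it into [d] in isolation, 'fire' would also alternate; but it has [z] in both [ŋɔroruz] and [ŋɔroruza].
The underlying segment must be /d/; voiced stops become fricatives between vowels, yielding [z] there.
So 'knife' = /mɛmɔmud/.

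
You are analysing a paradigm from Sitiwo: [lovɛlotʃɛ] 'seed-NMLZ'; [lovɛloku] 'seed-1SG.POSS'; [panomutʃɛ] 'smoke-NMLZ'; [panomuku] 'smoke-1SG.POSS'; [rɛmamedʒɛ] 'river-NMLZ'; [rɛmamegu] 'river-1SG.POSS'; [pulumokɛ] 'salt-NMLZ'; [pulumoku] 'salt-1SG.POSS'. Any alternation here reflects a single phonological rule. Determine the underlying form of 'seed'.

The root 'seed' surfaces as [lovɛlotʃɛ] and [lovɛloku], with a stem-final [tʃ] ~ [k] alternation.
The stem 'salt' ([pulumokɛ], [pulumoku]) shows [k] unchanged in both environments, so [k] cannot be basic with [tʃ] derived before the NMLZ suffix.
Therefore /tʃ/ is basic and [k] is derived by depalatalization (palato-alveolar /tʃ/ and /dʒ/ become [k] and [g] when no front vowel follows).

/lovɛlotʃ/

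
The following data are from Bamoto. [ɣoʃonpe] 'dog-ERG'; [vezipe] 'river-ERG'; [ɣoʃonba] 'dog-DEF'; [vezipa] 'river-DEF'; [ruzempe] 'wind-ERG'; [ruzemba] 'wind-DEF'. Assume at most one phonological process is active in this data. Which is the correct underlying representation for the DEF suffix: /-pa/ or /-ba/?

The DEF morpheme has two allomorphs, [-ba] and [-pa].
By contrast the ERG suffix keeps its initial [p] throughout — that segment must be underlying.
So the underlying form is /-ba/, and voiced stops become voiceless after a vowel.

/-ba/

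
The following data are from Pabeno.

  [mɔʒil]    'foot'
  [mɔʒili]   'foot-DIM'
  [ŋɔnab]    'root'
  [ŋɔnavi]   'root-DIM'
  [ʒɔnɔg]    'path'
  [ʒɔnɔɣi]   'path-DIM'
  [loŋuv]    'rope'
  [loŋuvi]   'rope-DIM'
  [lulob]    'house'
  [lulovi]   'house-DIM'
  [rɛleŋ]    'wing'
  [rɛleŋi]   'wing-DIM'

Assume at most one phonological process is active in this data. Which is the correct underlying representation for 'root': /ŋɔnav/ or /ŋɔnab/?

The root 'root' surfaces as [ŋɔnab] and [ŋɔnavi], with a stem-final [b] ~ [v] alternation.
Compare 'rope', with invariant [v] in [loŋuv] and [loŋuvi]: an analysis with underlying /v/ and a rule producing [b] in isolation would wrongly predict alternation here too.
Therefore /b/ is basic and [v] is derived by intervocalic spirantization (voiced stops become fricatives between vowels).

/ŋɔnab/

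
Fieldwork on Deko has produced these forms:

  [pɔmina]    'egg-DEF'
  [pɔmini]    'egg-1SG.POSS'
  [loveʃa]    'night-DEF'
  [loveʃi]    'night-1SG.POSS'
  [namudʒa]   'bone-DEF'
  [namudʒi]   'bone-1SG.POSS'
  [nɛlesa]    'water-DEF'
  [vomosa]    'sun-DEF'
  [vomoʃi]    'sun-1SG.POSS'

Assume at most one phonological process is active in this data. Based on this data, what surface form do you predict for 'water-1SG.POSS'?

[nɛleʃi]

The root 'sun' surfaces as [vomosa] and [vomoʃi], with a stem-final [s] ~ [ʃ] alternation.
Compare 'night', with invariant [ʃ] in [loveʃa] and [loveʃi]: an analysis with underlying /ʃ/ and a rule producing [s] before the DEF suffix would wrongly predict alternation here too.
The underlying segment must be /s/; /s/ becomes palato-alveolar [ʃ] before a front vowel, yielding [ʃ] there.
From [nɛlesa] the stem 'water' is /nɛles/; before a front vowel this yields [nɛleʃi].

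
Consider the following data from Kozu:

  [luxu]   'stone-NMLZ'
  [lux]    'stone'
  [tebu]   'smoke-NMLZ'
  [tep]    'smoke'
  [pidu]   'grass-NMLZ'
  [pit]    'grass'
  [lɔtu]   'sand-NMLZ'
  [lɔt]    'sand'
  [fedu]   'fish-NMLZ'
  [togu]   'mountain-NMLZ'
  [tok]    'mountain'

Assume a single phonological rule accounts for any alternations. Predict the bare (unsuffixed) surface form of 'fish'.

The stem for 'grass' ends in [d] in [pidu] but [t] in [pit].
If /t/ were underlying and a rule turned it into [d] before the NMLZ suffix, 'sand' would also alternate; but it has [t] in both [lɔtu] and [lɔt].
So /d/ is underlying, and a rule of word-final obstruent devoicing — voiced obstruents become voiceless word-finally — gives [t].
From [fedu] the stem 'fish' is /fed/; word-finally this yields [fet].

[fet]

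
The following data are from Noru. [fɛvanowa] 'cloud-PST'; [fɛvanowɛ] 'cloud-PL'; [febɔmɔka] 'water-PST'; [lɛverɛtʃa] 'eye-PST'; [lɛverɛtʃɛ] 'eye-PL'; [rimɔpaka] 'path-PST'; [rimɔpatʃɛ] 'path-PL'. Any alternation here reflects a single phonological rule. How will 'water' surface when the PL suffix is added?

In [rimɔpaka] and [rimɔpatʃɛ] the final segment of 'path' alternates: [k] ~ [tʃ].
If /tʃ/ were underlying and a rule turned it into [k] before the PST suffix, 'eye' would also alternate; but it has [tʃ] in both [lɛverɛtʃa] and [lɛverɛtʃɛ].
The underlying segment must be /k/; /k/ becomes palato-alveolar [tʃ] before a front vowel, yielding [tʃ] there.
The one attested form of 'water', [febɔmɔka], shows underlying /febɔmɔk/. Applying the same rule before a front vowel gives [febɔmɔtʃɛ].

[febɔmɔtʃɛ]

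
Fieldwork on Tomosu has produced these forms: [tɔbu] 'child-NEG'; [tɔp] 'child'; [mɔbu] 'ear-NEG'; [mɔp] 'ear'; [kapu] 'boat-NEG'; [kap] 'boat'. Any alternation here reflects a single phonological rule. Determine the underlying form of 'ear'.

The stem for 'ear' ends in [b] in [mɔbu] but [p] in [mɔp].
The stem 'boat' ([kapu], [kap]) shows [p] unchanged in both environments, so [p] cannot be basic with [b] derived before the NEG suffix.
The underlying segment must be /b/; voiced obstruents become voiceless word-finally, yielding [p] there.

/mɔb/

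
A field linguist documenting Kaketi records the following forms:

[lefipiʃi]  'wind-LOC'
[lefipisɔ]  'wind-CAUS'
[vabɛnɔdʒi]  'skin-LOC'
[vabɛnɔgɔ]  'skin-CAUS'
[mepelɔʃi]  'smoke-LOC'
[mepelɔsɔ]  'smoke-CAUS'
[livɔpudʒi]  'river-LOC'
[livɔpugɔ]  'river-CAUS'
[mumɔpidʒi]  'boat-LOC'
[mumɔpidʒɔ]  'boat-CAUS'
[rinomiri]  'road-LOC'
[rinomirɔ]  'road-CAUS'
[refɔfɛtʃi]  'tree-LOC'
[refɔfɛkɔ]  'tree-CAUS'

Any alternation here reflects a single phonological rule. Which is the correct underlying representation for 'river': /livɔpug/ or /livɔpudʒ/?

/livɔpug/

The stem for 'river' ends in [dʒ] in [livɔpudʒi] but [g] in [livɔpugɔ].
But 'boat' keeps [dʒ] in both environments ([mumɔpidʒi], [mumɔpidʒɔ]), so there is no rule changing /dʒ/ to [g] before the CAUS suffix.
Therefore /g/ is basic and [dʒ] is derived by palatalization before a front vowel (/k/, /g/ and /s/ become palato-alveolar [tʃ], [dʒ] and [ʃ] before a front vowel).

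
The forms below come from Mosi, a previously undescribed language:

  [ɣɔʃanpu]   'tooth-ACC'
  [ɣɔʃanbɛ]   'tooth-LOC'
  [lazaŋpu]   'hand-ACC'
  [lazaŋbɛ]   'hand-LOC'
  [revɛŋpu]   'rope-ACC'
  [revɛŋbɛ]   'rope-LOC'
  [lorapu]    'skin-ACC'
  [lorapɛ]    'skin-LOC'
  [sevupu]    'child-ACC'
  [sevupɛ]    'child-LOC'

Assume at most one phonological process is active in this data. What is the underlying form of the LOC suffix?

The LOC suffix surfaces as [-bɛ] and [-pɛ], depending on the final segment of the stem.
The ACC suffix, which begins with [p], is invariant after every stem; so [p] is not altered by any rule here.
So the underlying form is /-bɛ/, and voiced stops become voiceless after a vowel.

/-bɛ/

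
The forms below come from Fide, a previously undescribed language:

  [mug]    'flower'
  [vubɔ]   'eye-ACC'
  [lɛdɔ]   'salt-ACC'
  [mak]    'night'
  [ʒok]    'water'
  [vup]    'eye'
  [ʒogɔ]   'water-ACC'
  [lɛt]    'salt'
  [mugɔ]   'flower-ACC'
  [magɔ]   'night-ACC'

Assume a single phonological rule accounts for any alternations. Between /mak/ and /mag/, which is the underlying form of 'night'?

/mak/

'night' shows [k] ~ [g] at the end of the stem ([mak] vs [magɔ]).
If /g/ were underlying and a rule turned it into [k] in isolation, 'flower' would also alternate; but it has [g] in both [mug] and [mugɔ].
The underlying segment must be /k/; voiceless stops become voiced between vowels, yielding [g] there.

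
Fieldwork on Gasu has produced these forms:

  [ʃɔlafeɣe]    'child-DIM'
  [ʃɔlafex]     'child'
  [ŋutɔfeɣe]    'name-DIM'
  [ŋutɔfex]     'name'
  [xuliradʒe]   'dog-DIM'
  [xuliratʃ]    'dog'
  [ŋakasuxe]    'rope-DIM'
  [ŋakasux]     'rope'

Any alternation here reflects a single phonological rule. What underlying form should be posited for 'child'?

The stem for 'child' ends in [ɣ] in [ʃɔlafeɣe] but [x] in [ʃɔlafex].
Compare 'rope', with invariant [x] in [ŋakasuxe] and [ŋakasux]: an analysis with underlying /x/ and a rule producing [ɣ] before the DIM suffix would wrongly predict alternation here too.
The underlying segment must be /ɣ/; voiced obstruents become voiceless word-finally, yielding [x] there.

/ʃɔlafeɣ/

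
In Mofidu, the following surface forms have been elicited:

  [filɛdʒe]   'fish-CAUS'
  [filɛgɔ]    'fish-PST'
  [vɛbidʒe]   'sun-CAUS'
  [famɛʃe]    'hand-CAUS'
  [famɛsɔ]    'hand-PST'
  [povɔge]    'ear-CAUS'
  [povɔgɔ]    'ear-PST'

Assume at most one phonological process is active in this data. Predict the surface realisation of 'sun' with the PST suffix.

In [filɛdʒe] and [filɛgɔ] the final segment of 'fish' alternates: [dʒ] ~ [g].
If /g/ were underlying and a rule turned it into [dʒ] before the CAUS suffix, 'ear' would also alternate; but it has [g] in both [povɔge] and [povɔgɔ].
The alternation reflects depalatalization: palato-alveolar /dʒ/ and /ʃ/ become [g] and [s] when no front vowel follows. /dʒ/ is underlying.
The one attested form of 'sun', [vɛbidʒe], shows underlying /vɛbidʒ/. Applying the same rule when no front vowel follows gives [vɛbigɔ].

[vɛbigɔ]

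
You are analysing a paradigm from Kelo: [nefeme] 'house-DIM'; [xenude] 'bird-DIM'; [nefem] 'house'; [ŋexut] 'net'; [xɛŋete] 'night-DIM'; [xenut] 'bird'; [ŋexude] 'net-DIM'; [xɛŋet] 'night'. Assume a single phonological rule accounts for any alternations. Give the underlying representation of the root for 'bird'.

/xenud/

The stem for 'bird' ends in [d] in [xenude] but [t] in [xenut].
The stem 'night' ([xɛŋete], [xɛŋet]) shows [t] unchanged in both environments, so [t] cannot be basic with [d] derived before the DIM suffix.
The underlying segment must be /d/; voiced obstruents become voiceless word-finally, yielding [t] there.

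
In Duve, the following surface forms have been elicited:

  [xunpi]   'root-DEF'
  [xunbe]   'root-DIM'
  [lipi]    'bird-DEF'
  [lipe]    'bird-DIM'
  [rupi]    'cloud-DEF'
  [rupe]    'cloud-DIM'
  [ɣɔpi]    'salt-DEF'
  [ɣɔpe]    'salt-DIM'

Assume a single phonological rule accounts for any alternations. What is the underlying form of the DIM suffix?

/-be/

The DIM morpheme has two allomorphs, [-be] and [-pe].
The DEF suffix, which begins with [p], is invariant after every stem; so [p] is not altered by any rule here.
The DIM suffix is therefore /-be/ underlyingly, with post-vocalic devoicing: voiced stops become voiceless after a vowel.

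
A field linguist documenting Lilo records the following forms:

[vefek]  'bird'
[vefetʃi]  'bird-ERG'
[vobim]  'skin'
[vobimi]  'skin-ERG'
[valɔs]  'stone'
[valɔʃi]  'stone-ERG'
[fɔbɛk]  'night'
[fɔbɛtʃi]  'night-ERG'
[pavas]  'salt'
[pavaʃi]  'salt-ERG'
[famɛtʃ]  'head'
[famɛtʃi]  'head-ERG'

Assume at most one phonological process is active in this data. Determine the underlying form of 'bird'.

The root 'bird' surfaces as [vefek] and [vefetʃi], with a stem-final [k] ~ [tʃ] alternation.
The stem 'head' ([famɛtʃ], [famɛtʃi]) shows [tʃ] unchanged in both environments, so [tʃ] cannot be basic with [k] derived in isolation.
So /k/ is underlying, and a rule of palatalization before a front vowel — /k/ and /s/ become palato-alveolar [tʃ] and [ʃ] before a front vowel — gives [tʃ].

/vefek/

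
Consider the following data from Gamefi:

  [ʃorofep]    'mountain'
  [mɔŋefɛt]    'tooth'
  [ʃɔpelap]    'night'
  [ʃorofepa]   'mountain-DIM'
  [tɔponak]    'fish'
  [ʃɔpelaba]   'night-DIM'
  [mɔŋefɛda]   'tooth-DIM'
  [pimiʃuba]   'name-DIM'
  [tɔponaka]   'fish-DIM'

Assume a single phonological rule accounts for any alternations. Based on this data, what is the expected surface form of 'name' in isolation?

The root 'night' surfaces as [ʃɔpelap] and [ʃɔpelaba], with a stem-final [p] ~ [b] alternation.
If /p/ were underlying and a rule turned it into [b] before the DIM suffix, 'mountain' would also alternate; but it has [p] in both [ʃorofep] and [ʃorofepa].
The underlying segment must be /b/; voiced obstruents become voiceless word-finally, yielding [p] there.
From [pimiʃuba] the stem 'name' is /pimiʃub/; word-finally this yields [pimiʃup].

[pimiʃup]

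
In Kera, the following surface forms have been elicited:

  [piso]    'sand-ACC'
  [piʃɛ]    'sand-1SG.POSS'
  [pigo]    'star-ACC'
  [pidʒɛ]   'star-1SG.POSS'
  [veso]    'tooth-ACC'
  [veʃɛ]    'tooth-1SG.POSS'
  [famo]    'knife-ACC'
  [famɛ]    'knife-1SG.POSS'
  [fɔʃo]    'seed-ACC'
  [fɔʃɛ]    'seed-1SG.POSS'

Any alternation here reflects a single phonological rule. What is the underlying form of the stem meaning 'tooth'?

In [veso] and [veʃɛ] the final segment of 'tooth' alternates: [s] ~ [ʃ].
If /ʃ/ were underlying and a rule turned it into [s] before the ACC suffix, 'seed' would also alternate; but it has [ʃ] in both [fɔʃo] and [fɔʃɛ].
The alternation reflects palatalization before a front vowel: /g/ and /s/ become palato-alveolar [dʒ] and [ʃ] before a front vowel. /s/ is underlying.
Hence 'tooth' is /ves/ underlyingly.

/ves/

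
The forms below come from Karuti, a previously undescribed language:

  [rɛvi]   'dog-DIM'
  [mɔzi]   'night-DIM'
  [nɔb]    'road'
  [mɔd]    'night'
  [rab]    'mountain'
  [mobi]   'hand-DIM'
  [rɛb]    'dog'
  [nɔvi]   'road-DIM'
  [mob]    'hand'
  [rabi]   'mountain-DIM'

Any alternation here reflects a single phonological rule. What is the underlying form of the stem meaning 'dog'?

The stem for 'dog' ends in [b] in [rɛb] but [v] in [rɛvi].
If /b/ were underlying and a rule turned it into [v] before the DIM suffix, 'hand' would also alternate; but it has [b] in both [mob] and [mobi].
So /v/ is underlying, and a rule of word-final hardening — voiced fricatives become stops word-finally — gives [b].
So 'dog' = /rɛv/.

/rɛv/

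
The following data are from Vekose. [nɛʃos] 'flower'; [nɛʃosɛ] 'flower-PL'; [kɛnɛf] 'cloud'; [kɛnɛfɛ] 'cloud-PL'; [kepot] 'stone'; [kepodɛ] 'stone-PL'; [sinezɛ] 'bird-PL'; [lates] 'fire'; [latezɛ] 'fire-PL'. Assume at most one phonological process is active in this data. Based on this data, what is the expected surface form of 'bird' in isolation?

[sines]

The stem for 'fire' ends in [s] in [lates] but [z] in [latezɛ].
If /s/ were underlying and a rule turned it into [z] before the PL suffix, 'flower' would also alternate; but it has [s] in both [nɛʃos] and [nɛʃosɛ].
Therefore /z/ is basic and [s] is derived by word-final obstruent devoicing (voiced obstruents become voiceless word-finally).
The one attested form of 'bird', [sinezɛ], shows underlying /sinez/. Applying the same rule word-finally gives [sines].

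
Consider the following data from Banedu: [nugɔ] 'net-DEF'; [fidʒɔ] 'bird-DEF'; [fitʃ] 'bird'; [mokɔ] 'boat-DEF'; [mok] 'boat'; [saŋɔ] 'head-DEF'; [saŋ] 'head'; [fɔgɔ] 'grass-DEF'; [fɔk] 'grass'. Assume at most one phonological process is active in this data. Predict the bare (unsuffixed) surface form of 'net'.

[nuk]

The stem for 'grass' ends in [g] in [fɔgɔ] but [k] in [fɔk].
If /k/ were underlying and a rule turned it into [g] before the DEF suffix, 'boat' would also alternate; but it has [k] in both [mokɔ] and [mok].
The underlying segment must be /g/; voiced obstruents become voiceless word-finally, yielding [k] there.
From [nugɔ] the stem 'net' is /nug/; word-finally this yields [nuk].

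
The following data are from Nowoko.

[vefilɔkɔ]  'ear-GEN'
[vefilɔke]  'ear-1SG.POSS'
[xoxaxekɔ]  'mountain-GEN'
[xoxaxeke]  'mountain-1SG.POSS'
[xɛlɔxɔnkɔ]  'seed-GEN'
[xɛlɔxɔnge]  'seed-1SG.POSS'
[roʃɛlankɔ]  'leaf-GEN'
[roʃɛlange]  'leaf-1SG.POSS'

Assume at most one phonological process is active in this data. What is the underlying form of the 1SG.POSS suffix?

/-ge/

The 1SG.POSS morpheme has two allomorphs, [-ge] and [-ke].
The GEN suffix, which begins with [k], is invariant after every stem; so [k] is not altered by any rule here.
So the underlying form is /-ge/, and voiced stops become voiceless after a vowel.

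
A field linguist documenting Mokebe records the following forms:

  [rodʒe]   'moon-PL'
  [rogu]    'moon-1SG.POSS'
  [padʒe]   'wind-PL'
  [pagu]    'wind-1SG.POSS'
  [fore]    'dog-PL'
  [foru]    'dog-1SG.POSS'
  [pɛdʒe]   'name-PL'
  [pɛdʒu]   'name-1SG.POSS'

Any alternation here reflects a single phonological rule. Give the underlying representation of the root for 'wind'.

In [padʒe] and [pagu] the final segment of 'wind' alternates: [dʒ] ~ [g].
The stem 'name' ([pɛdʒe], [pɛdʒu]) shows [dʒ] unchanged in both environments, so [dʒ] cannot be basic with [g] derived before the 1SG.POSS suffix.
The alternation reflects palatalization before a front vowel: /g/ becomes palato-alveolar [dʒ] before a front vowel. /g/ is underlying.

/pag/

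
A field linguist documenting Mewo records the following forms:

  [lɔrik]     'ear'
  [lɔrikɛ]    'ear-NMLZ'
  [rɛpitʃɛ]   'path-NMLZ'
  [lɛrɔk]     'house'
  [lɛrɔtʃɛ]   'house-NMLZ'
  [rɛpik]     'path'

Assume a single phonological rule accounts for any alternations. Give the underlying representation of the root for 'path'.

/rɛpitʃ/

'path' shows [k] ~ [tʃ] at the end of the stem ([rɛpik] vs [rɛpitʃɛ]).
Compare 'ear', with invariant [k] in [lɔrik] and [lɔrikɛ]: an analysis with underlying /k/ and a rule producing [tʃ] before the NMLZ suffix would wrongly predict alternation here too.
So /tʃ/ is underlying, and a rule of depalatalization — palato-alveolar /tʃ/ becomes [k] when no front vowel follows — gives [k].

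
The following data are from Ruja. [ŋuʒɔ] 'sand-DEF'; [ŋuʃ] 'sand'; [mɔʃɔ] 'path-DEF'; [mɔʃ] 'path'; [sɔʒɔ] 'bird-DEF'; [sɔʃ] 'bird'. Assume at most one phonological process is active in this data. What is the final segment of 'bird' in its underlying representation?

/ʒ/

'bird' shows [ʒ] ~ [ʃ] at the end of the stem ([sɔʒɔ] vs [sɔʃ]).
The stem 'path' ([mɔʃɔ], [mɔʃ]) shows [ʃ] unchanged in both environments, so [ʃ] cannot be basic with [ʒ] derived before the DEF suffix.
The alternation reflects word-final obstruent devoicing: voiced obstruents become voiceless word-finally. /ʒ/ is underlying.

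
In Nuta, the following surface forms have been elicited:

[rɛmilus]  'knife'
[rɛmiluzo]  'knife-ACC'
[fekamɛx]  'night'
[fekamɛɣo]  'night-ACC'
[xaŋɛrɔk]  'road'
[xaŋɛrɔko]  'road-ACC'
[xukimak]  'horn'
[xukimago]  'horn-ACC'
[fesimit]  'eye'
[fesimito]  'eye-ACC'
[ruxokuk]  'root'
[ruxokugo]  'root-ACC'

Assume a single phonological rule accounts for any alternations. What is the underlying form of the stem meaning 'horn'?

/xukimag/

The root 'horn' surfaces as [xukimak] and [xukimago], with a stem-final [k] ~ [g] alternation.
The stem 'road' ([xaŋɛrɔk], [xaŋɛrɔko]) shows [k] unchanged in both environments, so [k] cannot be basic with [g] derived before the ACC suffix.
Therefore /g/ is basic and [k] is derived by word-final obstruent devoicing (voiced obstruents become voiceless word-finally).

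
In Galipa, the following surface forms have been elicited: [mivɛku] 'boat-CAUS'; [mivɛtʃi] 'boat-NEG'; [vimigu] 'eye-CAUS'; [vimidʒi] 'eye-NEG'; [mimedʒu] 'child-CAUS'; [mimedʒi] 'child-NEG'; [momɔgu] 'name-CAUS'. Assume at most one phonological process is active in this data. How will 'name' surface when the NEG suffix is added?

In [vimigu] and [vimidʒi] the final segment of 'eye' alternates: [g] ~ [dʒ].
But 'child' keeps [dʒ] in both environments ([mimedʒu], [mimedʒi]), so there is no rule changing /dʒ/ to [g] before the CAUS suffix.
The alternation reflects palatalization before a front vowel: /k/ and /g/ become palato-alveolar [tʃ] and [dʒ] before a front vowel. /g/ is underlying.
From [momɔgu] the stem 'name' is /momɔg/; before a front vowel this yields [momɔdʒi].

[momɔdʒi]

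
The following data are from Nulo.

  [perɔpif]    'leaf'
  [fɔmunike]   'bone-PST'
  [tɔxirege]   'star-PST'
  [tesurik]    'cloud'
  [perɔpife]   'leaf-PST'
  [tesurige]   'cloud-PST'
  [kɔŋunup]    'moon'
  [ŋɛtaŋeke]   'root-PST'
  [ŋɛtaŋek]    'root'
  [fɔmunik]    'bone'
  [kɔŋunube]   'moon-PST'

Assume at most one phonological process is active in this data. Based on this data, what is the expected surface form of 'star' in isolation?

'cloud' shows [k] ~ [g] at the end of the stem ([tesurik] vs [tesurige]).
The stem 'root' ([ŋɛtaŋek], [ŋɛtaŋeke]) shows [k] unchanged in both environments, so [k] cannot be basic with [g] derived before the PST suffix.
So /g/ is underlying, and a rule of word-final obstruent devoicing — voiced obstruents become voiceless word-finally — gives [k].
From [tɔxirege] the stem 'star' is /tɔxireg/; word-finally this yields [tɔxirek].

[tɔxirek]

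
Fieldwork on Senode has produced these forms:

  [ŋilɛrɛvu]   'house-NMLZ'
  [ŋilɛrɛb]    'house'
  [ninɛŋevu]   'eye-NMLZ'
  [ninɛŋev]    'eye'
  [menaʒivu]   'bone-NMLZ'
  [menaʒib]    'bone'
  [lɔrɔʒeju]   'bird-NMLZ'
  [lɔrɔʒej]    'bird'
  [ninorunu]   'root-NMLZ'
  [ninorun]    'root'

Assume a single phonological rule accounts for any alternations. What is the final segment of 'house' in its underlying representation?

/b/

The root 'house' surfaces as [ŋilɛrɛvu] and [ŋilɛrɛb], with a stem-final [v] ~ [b] alternation.
Compare 'eye', with invariant [v] in [ninɛŋevu] and [ninɛŋev]: an analysis with underlying /v/ and a rule producing [b] in isolation would wrongly predict alternation here too.
The underlying segment must be /b/; voiced stops become fricatives between vowels, yielding [v] there.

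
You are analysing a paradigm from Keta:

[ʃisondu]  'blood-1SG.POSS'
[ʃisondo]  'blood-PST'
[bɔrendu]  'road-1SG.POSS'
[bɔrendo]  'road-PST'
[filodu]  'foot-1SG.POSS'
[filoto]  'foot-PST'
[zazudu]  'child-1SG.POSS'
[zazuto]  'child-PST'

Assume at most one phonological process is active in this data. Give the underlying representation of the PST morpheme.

/-to/

The PST morpheme has two allomorphs, [-do] and [-to].
By contrast the 1SG.POSS suffix keeps its initial [d] throughout — that segment must be underlying.
So the underlying form is /-to/, and voiceless stops become voiced after a nasal.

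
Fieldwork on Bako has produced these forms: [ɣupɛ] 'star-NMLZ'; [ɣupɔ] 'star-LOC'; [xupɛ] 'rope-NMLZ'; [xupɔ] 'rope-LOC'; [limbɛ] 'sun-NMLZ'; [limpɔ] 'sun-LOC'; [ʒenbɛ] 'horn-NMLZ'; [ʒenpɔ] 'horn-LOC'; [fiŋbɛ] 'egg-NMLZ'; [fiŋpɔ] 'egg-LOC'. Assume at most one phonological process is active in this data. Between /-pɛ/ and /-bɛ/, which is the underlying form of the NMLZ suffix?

/-bɛ/

The NMLZ suffix surfaces as [-bɛ] and [-pɛ], depending on the final segment of the stem.
The LOC suffix, which begins with [p], is invariant after every stem; so [p] is not altered by any rule here.
The NMLZ suffix is therefore /-bɛ/ underlyingly, with post-vocalic devoicing: voiced stops become voiceless after a vowel.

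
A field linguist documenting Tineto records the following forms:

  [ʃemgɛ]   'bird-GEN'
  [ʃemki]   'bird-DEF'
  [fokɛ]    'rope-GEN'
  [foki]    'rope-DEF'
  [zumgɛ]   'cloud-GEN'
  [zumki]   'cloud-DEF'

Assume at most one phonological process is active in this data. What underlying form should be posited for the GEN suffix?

/-gɛ/

The GEN morpheme has two allomorphs, [-gɛ] and [-kɛ].
The DEF suffix, which begins with [k], is invariant after every stem; so [k] is not altered by any rule here.
So the underlying form is /-gɛ/, and voiced stops become voiceless after a vowel.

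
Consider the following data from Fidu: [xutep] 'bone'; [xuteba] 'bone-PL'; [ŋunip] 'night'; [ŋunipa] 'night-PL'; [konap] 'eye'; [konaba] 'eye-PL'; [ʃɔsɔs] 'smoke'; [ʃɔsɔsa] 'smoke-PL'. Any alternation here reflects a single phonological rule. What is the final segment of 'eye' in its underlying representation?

/b/

In [konap] and [konaba] the final segment of 'eye' alternates: [p] ~ [b].
If /p/ were underlying and a rule turned it into [b] before the PL suffix, 'night' would also alternate; but it has [p] in both [ŋunip] and [ŋunipa].
Therefore /b/ is basic and [p] is derived by word-final obstruent devoicing (voiced obstruents become voiceless word-finally).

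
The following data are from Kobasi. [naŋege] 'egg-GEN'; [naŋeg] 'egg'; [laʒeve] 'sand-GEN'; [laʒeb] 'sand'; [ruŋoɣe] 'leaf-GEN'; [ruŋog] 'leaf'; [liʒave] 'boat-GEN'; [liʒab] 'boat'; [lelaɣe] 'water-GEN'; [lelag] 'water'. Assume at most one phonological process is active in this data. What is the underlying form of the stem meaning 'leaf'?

/ruŋoɣ/

The root 'leaf' surfaces as [ruŋoɣe] and [ruŋog], with a stem-final [ɣ] ~ [g] alternation.
The stem 'egg' ([naŋege], [naŋeg]) shows [g] unchanged in both environments, so [g] cannot be basic with [ɣ] derived before the GEN suffix.
So /ɣ/ is underlying, and a rule of word-final hardening — voiced fricatives become stops word-finally — gives [g].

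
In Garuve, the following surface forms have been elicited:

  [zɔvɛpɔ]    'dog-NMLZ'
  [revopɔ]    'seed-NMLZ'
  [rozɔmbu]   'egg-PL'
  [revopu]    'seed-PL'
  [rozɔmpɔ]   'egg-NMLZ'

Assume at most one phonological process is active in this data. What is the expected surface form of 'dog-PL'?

[zɔvɛpu]

The PL morpheme has two allomorphs, [-bu] and [-pu].
The NMLZ suffix, which begins with [p], is invariant after every stem; so [p] is not altered by any rule here.
The PL suffix is therefore /-bu/ underlyingly, with post-vocalic devoicing: voiced stops become voiceless after a vowel.
After 'dog', which ends in a vowel, the suffix surfaces as [-pu], giving [zɔvɛpu].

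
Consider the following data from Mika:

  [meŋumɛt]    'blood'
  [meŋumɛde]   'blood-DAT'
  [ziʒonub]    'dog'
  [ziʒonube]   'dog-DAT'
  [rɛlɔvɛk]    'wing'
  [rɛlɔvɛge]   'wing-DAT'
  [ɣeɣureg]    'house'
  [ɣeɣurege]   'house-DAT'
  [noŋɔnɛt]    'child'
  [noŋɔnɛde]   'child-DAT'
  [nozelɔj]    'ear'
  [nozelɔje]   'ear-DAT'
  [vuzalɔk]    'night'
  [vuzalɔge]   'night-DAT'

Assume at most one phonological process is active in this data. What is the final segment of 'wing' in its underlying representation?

/k/

The stem for 'wing' ends in [k] in [rɛlɔvɛk] but [g] in [rɛlɔvɛge].
The stem 'house' ([ɣeɣureg], [ɣeɣurege]) shows [g] unchanged in both environments, so [g] cannot be basic with [k] derived in isolation.
So /k/ is underlying, and a rule of intervocalic voicing — voiceless stops become voiced between vowels — gives [g].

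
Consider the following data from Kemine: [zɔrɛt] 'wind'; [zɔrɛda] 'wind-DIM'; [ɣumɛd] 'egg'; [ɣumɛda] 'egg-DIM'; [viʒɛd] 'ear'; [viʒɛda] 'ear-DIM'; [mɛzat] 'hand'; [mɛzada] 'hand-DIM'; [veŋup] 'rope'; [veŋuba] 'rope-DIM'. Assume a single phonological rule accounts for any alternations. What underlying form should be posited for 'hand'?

The root 'hand' surfaces as [mɛzat] and [mɛzada], with a stem-final [t] ~ [d] alternation.
Compare 'egg', with invariant [d] in [ɣumɛd] and [ɣumɛda]: an analysis with underlying /d/ and a rule producing [t] in isolation would wrongly predict alternation here too.
Therefore /t/ is basic and [d] is derived by intervocalic voicing (voiceless stops become voiced between vowels).
The underlying form of 'hand' is therefore /mɛzat/.

/mɛzat/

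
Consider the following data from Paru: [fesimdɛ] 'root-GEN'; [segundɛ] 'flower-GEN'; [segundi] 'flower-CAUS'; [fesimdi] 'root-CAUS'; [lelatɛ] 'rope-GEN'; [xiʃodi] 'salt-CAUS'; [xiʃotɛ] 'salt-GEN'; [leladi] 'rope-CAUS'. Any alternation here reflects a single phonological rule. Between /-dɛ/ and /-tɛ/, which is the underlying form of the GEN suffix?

/-tɛ/

The GEN suffix surfaces as [-dɛ] and [-tɛ], depending on the final segment of the stem.
By contrast the CAUS suffix keeps its initial [d] throughout — that segment must be underlying.
So the underlying form is /-tɛ/, and voiceless stops become voiced after a nasal.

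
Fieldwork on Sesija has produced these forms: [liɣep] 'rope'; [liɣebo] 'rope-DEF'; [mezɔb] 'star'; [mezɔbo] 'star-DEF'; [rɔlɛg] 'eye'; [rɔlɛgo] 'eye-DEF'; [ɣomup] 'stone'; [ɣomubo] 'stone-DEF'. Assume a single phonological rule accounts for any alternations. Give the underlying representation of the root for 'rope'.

/liɣep/

The stem for 'rope' ends in [p] in [liɣep] but [b] in [liɣebo].
Compare 'star', with invariant [b] in [mezɔb] and [mezɔbo]: an analysis with underlying /b/ and a rule producing [p] in isolation would wrongly predict alternation here too.
The underlying segment must be /p/; voiceless stops become voiced between vowels, yielding [b] there.
The underlying form of 'rope' is therefore /liɣep/.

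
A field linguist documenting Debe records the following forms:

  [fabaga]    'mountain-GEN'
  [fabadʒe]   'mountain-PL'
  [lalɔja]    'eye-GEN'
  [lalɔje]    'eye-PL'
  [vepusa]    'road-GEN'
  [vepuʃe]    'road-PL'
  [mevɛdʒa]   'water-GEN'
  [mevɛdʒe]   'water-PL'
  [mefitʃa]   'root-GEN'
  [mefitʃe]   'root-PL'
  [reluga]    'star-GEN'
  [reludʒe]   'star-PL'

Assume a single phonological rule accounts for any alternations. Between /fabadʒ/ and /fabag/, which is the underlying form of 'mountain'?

In [fabaga] and [fabadʒe] the final segment of 'mountain' alternates: [g] ~ [dʒ].
The stem 'water' ([mevɛdʒa], [mevɛdʒe]) shows [dʒ] unchanged in both environments, so [dʒ] cannot be basic with [g] derived before the GEN suffix.
The underlying segment must be /g/; /g/ and /s/ become palato-alveolar [dʒ] and [ʃ] before a front vowel, yielding [dʒ] there.

/fabag/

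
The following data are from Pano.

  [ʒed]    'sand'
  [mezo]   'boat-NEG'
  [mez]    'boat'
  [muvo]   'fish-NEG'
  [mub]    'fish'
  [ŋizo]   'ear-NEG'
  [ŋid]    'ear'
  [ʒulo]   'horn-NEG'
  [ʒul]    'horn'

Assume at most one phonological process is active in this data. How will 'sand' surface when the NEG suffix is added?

The root 'ear' surfaces as [ŋizo] and [ŋid], with a stem-final [z] ~ [d] alternation.
Compare 'boat', with invariant [z] in [mezo] and [mez]: an analysis with underlying /z/ and a rule producing [d] in isolation would wrongly predict alternation here too.
The alternation reflects intervocalic spirantization: voiced stops become fricatives between vowels. /d/ is underlying.
From [ʒed] the stem 'sand' is /ʒed/; between vowels this yields [ʒezo].

[ʒezo]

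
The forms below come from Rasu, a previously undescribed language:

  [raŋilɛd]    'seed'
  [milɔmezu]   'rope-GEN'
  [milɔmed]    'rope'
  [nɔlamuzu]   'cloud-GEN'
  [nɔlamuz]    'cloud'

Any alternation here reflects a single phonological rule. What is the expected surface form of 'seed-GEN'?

[raŋilɛzu]

The root 'rope' surfaces as [milɔmezu] and [milɔmed], with a stem-final [z] ~ [d] alternation.
But 'cloud' keeps [z] in both environments ([nɔlamuzu], [nɔlamuz]), so there is no rule changing /z/ to [d] in isolation.
So /d/ is underlying, and a rule of intervocalic spirantization — voiced stops become fricatives between vowels — gives [z].
From [raŋilɛd] the stem 'seed' is /raŋilɛd/; between vowels this yields [raŋilɛzu].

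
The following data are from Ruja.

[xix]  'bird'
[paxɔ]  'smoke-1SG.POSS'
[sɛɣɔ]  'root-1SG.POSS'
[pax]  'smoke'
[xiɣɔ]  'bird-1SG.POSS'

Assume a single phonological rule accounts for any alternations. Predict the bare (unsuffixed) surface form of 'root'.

[sɛx]

'bird' shows [ɣ] ~ [x] at the end of the stem ([xiɣɔ] vs [xix]).
The stem 'smoke' ([paxɔ], [pax]) shows [x] unchanged in both environments, so [x] cannot be basic with [ɣ] derived before the 1SG.POSS suffix.
So /ɣ/ is underlying, and a rule of word-final obstruent devoicing — voiced obstruents become voiceless word-finally — gives [x].
From [sɛɣɔ] the stem 'root' is /sɛɣ/; word-finally this yields [sɛx].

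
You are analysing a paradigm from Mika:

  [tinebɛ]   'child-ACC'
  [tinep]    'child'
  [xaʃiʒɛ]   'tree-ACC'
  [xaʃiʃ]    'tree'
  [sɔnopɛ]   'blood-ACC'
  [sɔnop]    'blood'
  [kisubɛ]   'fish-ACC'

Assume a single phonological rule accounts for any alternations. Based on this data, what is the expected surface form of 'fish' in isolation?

The stem for 'child' ends in [b] in [tinebɛ] but [p] in [tinep].
But 'blood' keeps [p] in both environments ([sɔnopɛ], [sɔnop]), so there is no rule changing /p/ to [b] before the ACC suffix.
So /b/ is underlying, and a rule of word-final obstruent devoicing — voiced obstruents become voiceless word-finally — gives [p].
The one attested form of 'fish', [kisubɛ], shows underlying /kisub/. Applying the same rule word-finally gives [kisup].

[kisup]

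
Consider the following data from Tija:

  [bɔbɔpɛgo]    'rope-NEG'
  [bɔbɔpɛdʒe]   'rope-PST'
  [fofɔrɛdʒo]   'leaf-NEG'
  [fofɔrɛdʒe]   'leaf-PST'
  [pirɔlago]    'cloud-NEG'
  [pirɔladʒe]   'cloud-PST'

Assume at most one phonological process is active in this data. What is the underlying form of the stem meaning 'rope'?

In [bɔbɔpɛgo] and [bɔbɔpɛdʒe] the final segment of 'rope' alternates: [g] ~ [dʒ].
Compare 'leaf', with invariant [dʒ] in [fofɔrɛdʒo] and [fofɔrɛdʒe]: an analysis with underlying /dʒ/ and a rule producing [g] before the NEG suffix would wrongly predict alternation here too.
Therefore /g/ is basic and [dʒ] is derived by palatalization before a front vowel (/g/ becomes palato-alveolar [dʒ] before a front vowel).

/bɔbɔpɛg/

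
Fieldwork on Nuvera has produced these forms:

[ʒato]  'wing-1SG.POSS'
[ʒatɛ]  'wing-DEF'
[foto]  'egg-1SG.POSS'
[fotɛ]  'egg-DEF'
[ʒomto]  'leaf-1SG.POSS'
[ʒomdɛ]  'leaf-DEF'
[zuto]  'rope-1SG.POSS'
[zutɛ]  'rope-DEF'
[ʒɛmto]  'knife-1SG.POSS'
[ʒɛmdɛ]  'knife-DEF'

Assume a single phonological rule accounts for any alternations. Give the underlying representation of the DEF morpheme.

/-dɛ/

The DEF suffix surfaces as [-dɛ] and [-tɛ], depending on the final segment of the stem.
The 1SG.POSS suffix, which begins with [t], is invariant after every stem; so [t] is not altered by any rule here.
The DEF suffix is therefore /-dɛ/ underlyingly, with post-vocalic devoicing: voiced stops become voiceless after a vowel.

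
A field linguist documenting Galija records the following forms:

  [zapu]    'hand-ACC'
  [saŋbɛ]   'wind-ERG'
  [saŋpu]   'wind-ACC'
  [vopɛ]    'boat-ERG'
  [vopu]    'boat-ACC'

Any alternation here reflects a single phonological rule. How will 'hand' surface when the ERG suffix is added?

The ERG suffix surfaces as [-bɛ] and [-pɛ], depending on the final segment of the stem.
The ACC suffix, which begins with [p], is invariant after every stem; so [p] is not altered by any rule here.
So the underlying form is /-bɛ/, and voiced stops become voiceless after a vowel.
After 'hand', which ends in a vowel, the suffix surfaces as [-pɛ], giving [zapɛ].

[zapɛ]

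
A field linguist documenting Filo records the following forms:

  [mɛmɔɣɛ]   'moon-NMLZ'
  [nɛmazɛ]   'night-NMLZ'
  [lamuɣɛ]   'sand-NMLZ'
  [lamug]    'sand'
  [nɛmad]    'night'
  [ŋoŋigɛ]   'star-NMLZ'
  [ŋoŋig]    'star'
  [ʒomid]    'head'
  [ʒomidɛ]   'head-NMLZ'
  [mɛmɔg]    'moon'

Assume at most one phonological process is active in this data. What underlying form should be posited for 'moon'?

The stem for 'moon' ends in [ɣ] in [mɛmɔɣɛ] but [g] in [mɛmɔg].
If /g/ were underlying and a rule turned it into [ɣ] before the NMLZ suffix, 'star' would also alternate; but it has [g] in both [ŋoŋigɛ] and [ŋoŋig].
So /ɣ/ is underlying, and a rule of word-final hardening — voiced fricatives become stops word-finally — gives [g].
Hence 'moon' is /mɛmɔɣ/ underlyingly.

/mɛmɔɣ/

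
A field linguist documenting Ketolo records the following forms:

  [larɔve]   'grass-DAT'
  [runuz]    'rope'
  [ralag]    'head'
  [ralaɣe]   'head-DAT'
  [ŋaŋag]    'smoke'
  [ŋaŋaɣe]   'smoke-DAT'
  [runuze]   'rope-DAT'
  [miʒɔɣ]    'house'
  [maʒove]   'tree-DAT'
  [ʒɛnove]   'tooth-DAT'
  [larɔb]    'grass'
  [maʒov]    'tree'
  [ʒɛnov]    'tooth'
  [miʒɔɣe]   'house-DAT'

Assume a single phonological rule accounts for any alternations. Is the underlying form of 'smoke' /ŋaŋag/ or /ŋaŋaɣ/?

/ŋaŋag/

The root 'smoke' surfaces as [ŋaŋag] and [ŋaŋaɣe], with a stem-final [g] ~ [ɣ] alternation.
Compare 'house', with invariant [ɣ] in [miʒɔɣ] and [miʒɔɣe]: an analysis with underlying /ɣ/ and a rule producing [g] in isolation would wrongly predict alternation here too.
Therefore /g/ is basic and [ɣ] is derived by intervocalic spirantization (voiced stops become fricatives between vowels).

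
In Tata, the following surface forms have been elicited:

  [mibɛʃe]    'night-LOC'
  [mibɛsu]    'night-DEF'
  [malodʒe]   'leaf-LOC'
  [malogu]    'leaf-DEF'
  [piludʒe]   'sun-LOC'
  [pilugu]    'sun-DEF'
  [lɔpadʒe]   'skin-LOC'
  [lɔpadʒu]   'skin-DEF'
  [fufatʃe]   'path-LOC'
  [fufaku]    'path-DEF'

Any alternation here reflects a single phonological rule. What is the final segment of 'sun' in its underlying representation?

/g/

In [piludʒe] and [pilugu] the final segment of 'sun' alternates: [dʒ] ~ [g].
If /dʒ/ were underlying and a rule turned it into [g] before the DEF suffix, 'skin' would also alternate; but it has [dʒ] in both [lɔpadʒe] and [lɔpadʒu].
Therefore /g/ is basic and [dʒ] is derived by palatalization before a front vowel (/k/, /g/ and /s/ become palato-alveolar [tʃ], [dʒ] and [ʃ] before a front vowel).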